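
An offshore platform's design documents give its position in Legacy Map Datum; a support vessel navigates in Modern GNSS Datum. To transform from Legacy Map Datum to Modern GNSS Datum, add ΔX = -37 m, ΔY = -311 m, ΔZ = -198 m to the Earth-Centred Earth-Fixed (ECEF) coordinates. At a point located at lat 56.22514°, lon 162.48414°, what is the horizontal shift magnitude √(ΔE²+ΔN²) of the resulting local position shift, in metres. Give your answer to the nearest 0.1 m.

313.8 m

The local east axis at (φ, λ) is (−sin λ, cos λ, 0), so ΔE = −sin(162.48414°)·(-37) + cos(162.48414°)·(-311) = 307.72 m.
The local north axis is (−sin φ cos λ, −sin φ sin λ, cos φ), giving ΔN = -29.329 + 77.804 − 110.074 = -61.60 m.
Horizontal magnitude = √(ΔE² + ΔN²) = √(307.72² + (-61.60)²) = 313.82 m.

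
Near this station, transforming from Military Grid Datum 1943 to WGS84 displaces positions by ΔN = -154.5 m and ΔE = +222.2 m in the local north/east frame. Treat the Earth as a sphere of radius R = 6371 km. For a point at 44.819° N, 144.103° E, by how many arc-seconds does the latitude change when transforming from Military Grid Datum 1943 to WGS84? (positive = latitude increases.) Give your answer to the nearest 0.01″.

On a sphere of radius R, 1 rad of latitude = R, so Δφ = ΔN / R = -154.5 / 6371000 = -2.4251e-05 rad = -5.002″.

Δφ = -5.00″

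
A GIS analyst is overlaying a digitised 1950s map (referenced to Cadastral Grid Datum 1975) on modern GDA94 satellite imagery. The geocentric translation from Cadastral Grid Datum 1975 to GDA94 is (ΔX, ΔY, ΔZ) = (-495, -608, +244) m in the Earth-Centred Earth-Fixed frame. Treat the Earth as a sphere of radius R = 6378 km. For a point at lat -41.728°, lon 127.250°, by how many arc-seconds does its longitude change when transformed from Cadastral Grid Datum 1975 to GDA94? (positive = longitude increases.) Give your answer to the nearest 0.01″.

sin φ = -0.665595, cos φ = 0.746313, sin λ = 0.796002, cos λ = -0.605294.
East component: ΔE = −sin λ·ΔX + cos λ·ΔY = −(0.796002)(-495) + (-0.605294)(-608) = 762.04 m.
1° of latitude spans πR/180 = 111317 m; at latitude φ, 1° of longitude spans that × cos φ = 83077.4 m, so Δλ = 762.04 / 83077.4 × 3600 = 33.022″.

Δλ = 33.02″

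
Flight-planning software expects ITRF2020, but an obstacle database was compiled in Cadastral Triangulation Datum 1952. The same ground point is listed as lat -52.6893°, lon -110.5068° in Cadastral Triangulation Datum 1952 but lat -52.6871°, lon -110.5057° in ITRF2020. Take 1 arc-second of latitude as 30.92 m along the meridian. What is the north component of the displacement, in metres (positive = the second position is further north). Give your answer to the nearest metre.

Δφ = -52.6871° − -52.6893° = +0.0022°; Δλ = -110.5057° − -110.5068° = +0.0011°.
1° of latitude = 3600 × 30.92 = 111312 m.
ΔN = Δφ × 111312 = 244.9 m; ΔE = Δλ × 111312 × cos(-52.6893°) = +0.0011 × 111312 × 0.606137 = 74.2 m.

ΔN = 245 m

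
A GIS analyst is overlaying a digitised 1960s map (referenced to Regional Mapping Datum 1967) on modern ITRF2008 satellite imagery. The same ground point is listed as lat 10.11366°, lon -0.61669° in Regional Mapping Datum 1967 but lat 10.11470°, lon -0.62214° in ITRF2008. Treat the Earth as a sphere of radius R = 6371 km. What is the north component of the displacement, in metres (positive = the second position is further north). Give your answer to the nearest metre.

ΔN = 116 m

Δφ = 10.11470° − 10.11366° = +0.00104°; Δλ = -0.62214° − -0.61669° = -0.00545°.
1° along a meridian = πR/180 = 111195 m.
ΔN = Δφ × 111195 = 115.6 m; ΔE = Δλ × 111195 × cos(10.11366°) = -0.00545 × 111195 × 0.984461 = -596.6 m.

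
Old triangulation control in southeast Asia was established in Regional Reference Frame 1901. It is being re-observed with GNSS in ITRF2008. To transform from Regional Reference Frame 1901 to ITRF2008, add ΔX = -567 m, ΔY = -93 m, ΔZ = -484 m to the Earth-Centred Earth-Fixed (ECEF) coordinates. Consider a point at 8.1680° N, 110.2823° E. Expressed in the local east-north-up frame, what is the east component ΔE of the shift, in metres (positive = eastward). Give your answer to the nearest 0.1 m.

The local east axis at (φ, λ) is (−sin λ, cos λ, 0), so ΔE = −sin(110.2823°)·(-567) + cos(110.2823°)·(-93) = 564.08 m.

ΔE = 564.1 m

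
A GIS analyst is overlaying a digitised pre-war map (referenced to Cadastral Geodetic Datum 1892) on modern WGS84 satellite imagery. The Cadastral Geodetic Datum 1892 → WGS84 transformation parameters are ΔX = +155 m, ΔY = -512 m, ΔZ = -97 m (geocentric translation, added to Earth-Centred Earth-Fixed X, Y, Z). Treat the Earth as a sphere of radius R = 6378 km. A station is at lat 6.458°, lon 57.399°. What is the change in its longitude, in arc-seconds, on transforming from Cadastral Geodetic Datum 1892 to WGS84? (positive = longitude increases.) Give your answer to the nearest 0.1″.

Δλ = -13.2″

sin φ = 0.112475, cos φ = 0.993655, sin λ = 0.842443, cos λ = 0.538785.
East component: ΔE = −sin λ·ΔX + cos λ·ΔY = −(0.842443)(155) + (0.538785)(-512) = -406.44 m.
1° of latitude spans πR/180 = 111317 m; at latitude φ, 1° of longitude spans that × cos φ = 110610.7 m, so Δλ = -406.44 / 110610.7 × 3600 = -13.228″.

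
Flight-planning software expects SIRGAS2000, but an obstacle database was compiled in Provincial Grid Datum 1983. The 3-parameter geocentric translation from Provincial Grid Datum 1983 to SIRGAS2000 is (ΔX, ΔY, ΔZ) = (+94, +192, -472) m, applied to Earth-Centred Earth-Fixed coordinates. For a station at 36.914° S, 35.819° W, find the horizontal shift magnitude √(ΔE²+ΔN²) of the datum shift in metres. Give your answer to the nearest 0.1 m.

At φ = -36.914°, λ = -35.819°: sin φ = -0.600616, cos φ = 0.799538, sin λ = -0.585227, cos λ = 0.810870.
ΔE = −sin λ·ΔX + cos λ·ΔY = −(-0.585227)·(94) + (0.810870)·(192) = 210.70 m.
ΔN = −sin φ cos λ·ΔX − sin φ sin λ·ΔY + cos φ·ΔZ = −(-0.600616)(0.810870)(94) − (-0.600616)(-0.585227)(192) + (0.799538)(-472) = -399.09 m.
Horizontal magnitude = √(ΔE² + ΔN²) = √(210.70² + (-399.09)²) = 451.29 m.

451.3 m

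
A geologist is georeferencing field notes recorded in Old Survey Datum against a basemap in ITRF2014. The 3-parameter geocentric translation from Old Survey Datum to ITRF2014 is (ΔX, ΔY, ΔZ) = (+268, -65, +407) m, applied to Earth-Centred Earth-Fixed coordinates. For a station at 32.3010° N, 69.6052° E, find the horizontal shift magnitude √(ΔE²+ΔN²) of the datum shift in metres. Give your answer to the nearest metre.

The local east axis at (φ, λ) is (−sin λ, cos λ, 0), so ΔE = −sin(69.6052°)·268 + cos(69.6052°)·(-65) = -273.85 m.
The local north axis is (−sin φ cos λ, −sin φ sin λ, cos φ), giving ΔN = -49.907 + 32.557 + 344.018 = 326.67 m.
Horizontal magnitude = √(ΔE² + ΔN²) = √((-273.85)² + 326.67²) = 426.27 m.

426 m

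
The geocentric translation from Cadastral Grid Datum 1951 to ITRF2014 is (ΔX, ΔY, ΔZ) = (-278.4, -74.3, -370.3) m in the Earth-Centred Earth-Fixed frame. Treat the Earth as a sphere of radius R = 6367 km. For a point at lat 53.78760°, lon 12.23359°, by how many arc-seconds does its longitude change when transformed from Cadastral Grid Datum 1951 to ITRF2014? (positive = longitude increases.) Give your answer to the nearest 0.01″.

sin φ = 0.806832, cos φ = 0.590780, sin λ = 0.211898, cos λ = 0.977292.
East component: ΔE = −sin λ·ΔX + cos λ·ΔY = −(0.211898)(-278.4) + (0.977292)(-74.3) = -13.62 m.
1° of latitude spans πR/180 = 111125 m; at latitude φ, 1° of longitude spans that × cos φ = 65650.5 m, so Δλ = -13.62 / 65650.5 × 3600 = -0.747″.

Δλ = -0.75″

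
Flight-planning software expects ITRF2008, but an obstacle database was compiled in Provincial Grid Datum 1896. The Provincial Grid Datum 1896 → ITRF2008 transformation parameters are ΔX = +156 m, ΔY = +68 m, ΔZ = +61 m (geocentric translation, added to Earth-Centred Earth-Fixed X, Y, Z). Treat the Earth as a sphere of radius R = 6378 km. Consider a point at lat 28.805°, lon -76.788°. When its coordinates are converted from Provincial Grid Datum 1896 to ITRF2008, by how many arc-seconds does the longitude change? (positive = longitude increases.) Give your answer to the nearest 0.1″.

Δλ = 6.2″

sin φ = 0.481830, cos φ = 0.876265, sin λ = -0.973531, cos λ = 0.228555.
East component: ΔE = −sin λ·ΔX + cos λ·ΔY = −(-0.973531)(156) + (0.228555)(68) = 167.41 m.
1° of latitude spans πR/180 = 111317 m; at latitude φ, 1° of longitude spans that × cos φ = 97543.2 m, so Δλ = 167.41 / 97543.2 × 3600 = 6.179″.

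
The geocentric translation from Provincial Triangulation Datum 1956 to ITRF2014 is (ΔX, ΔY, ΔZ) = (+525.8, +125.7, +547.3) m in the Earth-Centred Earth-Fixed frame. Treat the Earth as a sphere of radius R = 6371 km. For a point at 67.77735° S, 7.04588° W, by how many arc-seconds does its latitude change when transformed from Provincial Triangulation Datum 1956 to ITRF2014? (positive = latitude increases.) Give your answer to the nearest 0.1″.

Δφ = 21.9″

sin φ = -0.925721, cos φ = 0.378207, sin λ = -0.122664, cos λ = 0.992448.
North component: ΔN = −sin φ cos λ·ΔX − sin φ sin λ·ΔY + cos φ·ΔZ = −(-0.925721)(0.992448)(525.8) − (-0.925721)(-0.122664)(125.7) + (0.378207)(547.3) = 675.79 m.
1° of latitude spans πR/180 = 111195 m, so Δφ = 675.79 / 111195 × 3600 = 21.879″.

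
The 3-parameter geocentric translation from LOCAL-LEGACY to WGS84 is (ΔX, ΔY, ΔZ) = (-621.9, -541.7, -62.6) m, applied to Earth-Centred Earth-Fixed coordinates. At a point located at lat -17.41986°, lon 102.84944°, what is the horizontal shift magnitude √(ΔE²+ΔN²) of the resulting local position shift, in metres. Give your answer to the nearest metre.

748 m

The local east axis at (φ, λ) is (−sin λ, cos λ, 0), so ΔE = −sin(102.84944°)·(-621.9) + cos(102.84944°)·(-541.7) = 726.79 m.
The local north axis is (−sin φ cos λ, −sin φ sin λ, cos φ), giving ΔN = 41.404 − 158.108 − 59.729 = -176.43 m.
Horizontal magnitude = √(ΔE² + ΔN²) = √(726.79² + (-176.43)²) = 747.90 m.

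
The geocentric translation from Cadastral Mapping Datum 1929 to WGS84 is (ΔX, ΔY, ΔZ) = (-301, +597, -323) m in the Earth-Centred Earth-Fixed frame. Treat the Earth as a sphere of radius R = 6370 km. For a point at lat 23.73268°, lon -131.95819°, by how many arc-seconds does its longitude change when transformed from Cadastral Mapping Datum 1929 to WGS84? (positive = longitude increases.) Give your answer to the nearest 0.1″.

Δλ = -22.0″

sin φ = 0.402470, cos φ = 0.915433, sin λ = -0.743633, cos λ = -0.668588.
East component: ΔE = −sin λ·ΔX + cos λ·ΔY = −(-0.743633)(-301) + (-0.668588)(597) = -622.98 m.
1° of latitude spans πR/180 = 111177 m; at latitude φ, 1° of longitude spans that × cos φ = 101775.5 m, so Δλ = -622.98 / 101775.5 × 3600 = -22.036″.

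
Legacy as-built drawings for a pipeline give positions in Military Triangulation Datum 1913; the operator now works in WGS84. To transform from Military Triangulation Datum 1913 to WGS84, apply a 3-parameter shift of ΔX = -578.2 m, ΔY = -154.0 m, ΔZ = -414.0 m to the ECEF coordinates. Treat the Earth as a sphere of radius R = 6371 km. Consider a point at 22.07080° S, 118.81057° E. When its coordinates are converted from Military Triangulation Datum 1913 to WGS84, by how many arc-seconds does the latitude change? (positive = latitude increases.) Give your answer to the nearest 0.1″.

sin φ = -0.375752, cos φ = 0.926720, sin λ = 0.876218, cos λ = -0.481915.
North component: ΔN = −sin φ cos λ·ΔX − sin φ sin λ·ΔY + cos φ·ΔZ = −(-0.375752)(-0.481915)(-578.2) − (-0.375752)(0.876218)(-154.0) + (0.926720)(-414.0) = -329.66 m.
1° of latitude spans πR/180 = 111195 m, so Δφ = -329.66 / 111195 × 3600 = -10.673″.

Δφ = -10.7″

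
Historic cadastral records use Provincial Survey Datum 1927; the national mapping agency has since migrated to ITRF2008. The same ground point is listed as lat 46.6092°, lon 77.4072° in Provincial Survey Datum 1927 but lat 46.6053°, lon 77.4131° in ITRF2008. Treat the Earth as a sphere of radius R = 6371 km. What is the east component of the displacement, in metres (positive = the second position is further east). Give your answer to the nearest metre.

Δφ = 46.6053° − 46.6092° = -0.0039°; Δλ = 77.4131° − 77.4072° = +0.0059°.
1° along a meridian = πR/180 = 111195 m.
ΔN = Δφ × 111195 = -433.7 m; ΔE = Δλ × 111195 × cos(46.6092°) = +0.0059 × 111195 × 0.686971 = 450.7 m.

ΔE = 451 m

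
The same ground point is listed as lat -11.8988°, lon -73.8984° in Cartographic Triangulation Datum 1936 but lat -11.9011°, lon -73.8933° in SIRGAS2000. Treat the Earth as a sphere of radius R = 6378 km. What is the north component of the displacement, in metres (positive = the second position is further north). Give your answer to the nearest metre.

ΔN = -256 m

Δφ = -11.9011° − -11.8988° = -0.0023°; Δλ = -73.8933° − -73.8984° = +0.0051°.
1° along a meridian = πR/180 = 111317 m.
ΔN = Δφ × 111317 = -256.0 m; ΔE = Δλ × 111317 × cos(-11.8988°) = +0.0051 × 111317 × 0.978513 = 555.5 m.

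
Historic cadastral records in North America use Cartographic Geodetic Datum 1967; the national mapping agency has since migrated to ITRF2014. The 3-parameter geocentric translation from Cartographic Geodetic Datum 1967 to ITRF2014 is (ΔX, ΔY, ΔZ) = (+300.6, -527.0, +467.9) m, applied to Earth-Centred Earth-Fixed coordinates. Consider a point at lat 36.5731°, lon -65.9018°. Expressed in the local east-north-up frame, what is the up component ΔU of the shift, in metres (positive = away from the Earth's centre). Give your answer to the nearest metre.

ΔU = 764 m

At φ = 36.5731°, λ = -65.9018°: sin φ = 0.595848, cos φ = 0.803097, sin λ = -0.912847, cos λ = 0.408302.
ΔU = cos φ cos λ·ΔX + cos φ sin λ·ΔY + sin φ·ΔZ = (0.803097)(0.408302)(300.6) + (0.803097)(-0.912847)(-527.0) + (0.595848)(467.9) = 763.71 m.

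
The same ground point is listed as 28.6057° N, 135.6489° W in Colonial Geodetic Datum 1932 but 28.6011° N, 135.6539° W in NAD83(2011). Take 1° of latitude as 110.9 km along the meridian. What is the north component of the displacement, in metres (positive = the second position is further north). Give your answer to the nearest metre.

ΔN = -510 m

Δφ = 28.6011° − 28.6057° = -0.0046°; Δλ = -135.6539° − -135.6489° = -0.0050°.
ΔN = Δφ × 110900 = -510.1 m; ΔE = Δλ × 110900 × cos(28.6057°) = -0.0050 × 110900 × 0.877935 = -486.8 m.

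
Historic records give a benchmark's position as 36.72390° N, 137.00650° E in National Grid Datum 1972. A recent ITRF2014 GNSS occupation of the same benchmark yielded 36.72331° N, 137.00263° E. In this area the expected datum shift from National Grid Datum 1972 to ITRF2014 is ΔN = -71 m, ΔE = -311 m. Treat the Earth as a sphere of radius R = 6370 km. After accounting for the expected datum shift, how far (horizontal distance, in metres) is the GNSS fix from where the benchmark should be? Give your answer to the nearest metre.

Observed coordinate differences: Δφ = -0.00059°, Δλ = -0.00387°.
Converting to metres (1° lat = 111177 m, cos φ = 0.801526): observed ΔN = -65.6 m, observed ΔE = -344.9 m.
Subtracting the expected shift leaves a residual of -65.6 − (-71) = 5.4 m north and -344.9 − (-311) = -33.9 m east.
Residual distance = √(5.4² + (-33.9)²) = 34.3 m.

34 m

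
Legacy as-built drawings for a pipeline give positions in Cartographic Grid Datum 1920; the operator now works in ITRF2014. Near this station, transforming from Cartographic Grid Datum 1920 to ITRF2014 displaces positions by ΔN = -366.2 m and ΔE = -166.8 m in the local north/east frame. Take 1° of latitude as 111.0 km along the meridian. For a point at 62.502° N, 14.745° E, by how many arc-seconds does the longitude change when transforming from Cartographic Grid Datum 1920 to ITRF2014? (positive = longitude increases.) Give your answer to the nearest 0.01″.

Δλ = -11.72″

At latitude 62.502°, cos φ = 0.461718.
1° of longitude at this latitude = 111.0 × cos φ = 51.25 km, so Δλ = -166.8 / 51250.7 = -0.0032546° = -11.717″.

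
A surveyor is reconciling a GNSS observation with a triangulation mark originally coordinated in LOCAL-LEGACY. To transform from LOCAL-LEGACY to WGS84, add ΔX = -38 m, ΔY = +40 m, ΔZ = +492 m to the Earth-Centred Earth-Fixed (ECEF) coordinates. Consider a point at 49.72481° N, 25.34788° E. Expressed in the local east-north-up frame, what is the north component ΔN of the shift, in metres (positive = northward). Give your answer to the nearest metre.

At φ = 49.72481°, λ = 25.34788°: sin φ = 0.762948, cos φ = 0.646459, sin λ = 0.428113, cos λ = 0.903725.
ΔN = −sin φ cos λ·ΔX − sin φ sin λ·ΔY + cos φ·ΔZ = −(0.762948)(0.903725)(-38) − (0.762948)(0.428113)(40) + (0.646459)(492) = 331.19 m.

ΔN = 331 m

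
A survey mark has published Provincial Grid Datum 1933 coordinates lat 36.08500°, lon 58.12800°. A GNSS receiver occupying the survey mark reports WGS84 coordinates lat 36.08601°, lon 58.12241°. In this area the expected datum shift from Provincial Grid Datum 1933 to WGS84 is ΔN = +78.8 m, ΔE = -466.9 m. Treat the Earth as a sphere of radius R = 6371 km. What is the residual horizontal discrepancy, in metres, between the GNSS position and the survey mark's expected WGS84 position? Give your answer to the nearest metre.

49 m

Observed coordinate differences: Δφ = +0.00101°, Δλ = -0.00559°.
Converting to metres (1° lat = 111195 m, cos φ = 0.808144): observed ΔN = 112.3 m, observed ΔE = -502.3 m.
Subtracting the expected shift leaves a residual of 112.3 − (78.8) = 33.5 m north and -502.3 − (-466.9) = -35.4 m east.
Residual distance = √(33.5² + (-35.4)²) = 48.8 m.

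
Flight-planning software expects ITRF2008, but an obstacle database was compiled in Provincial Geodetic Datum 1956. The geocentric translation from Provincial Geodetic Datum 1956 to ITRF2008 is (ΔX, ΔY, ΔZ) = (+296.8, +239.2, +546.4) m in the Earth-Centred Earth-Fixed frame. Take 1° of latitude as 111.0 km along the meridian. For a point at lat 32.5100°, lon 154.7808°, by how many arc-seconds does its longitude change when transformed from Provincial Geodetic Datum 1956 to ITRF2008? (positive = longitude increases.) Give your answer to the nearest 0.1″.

Δλ = -13.2″

sin φ = 0.537447, cos φ = 0.843298, sin λ = 0.426082, cos λ = -0.904684.
East component: ΔE = −sin λ·ΔX + cos λ·ΔY = −(0.426082)(296.8) + (-0.904684)(239.2) = -342.86 m.
1° of latitude spans 111000 m; at latitude φ, 1° of longitude spans that × cos φ = 93606.0 m, so Δλ = -342.86 / 93606.0 × 3600 = -13.186″.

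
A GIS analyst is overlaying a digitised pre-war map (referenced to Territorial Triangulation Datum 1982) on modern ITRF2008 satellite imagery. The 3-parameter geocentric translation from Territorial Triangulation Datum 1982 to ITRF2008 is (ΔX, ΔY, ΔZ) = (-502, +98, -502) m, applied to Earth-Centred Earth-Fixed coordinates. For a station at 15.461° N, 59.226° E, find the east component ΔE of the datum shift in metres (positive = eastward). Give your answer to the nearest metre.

ΔE = 481 m

The local east axis at (φ, λ) is (−sin λ, cos λ, 0), so ΔE = −sin(59.226°)·(-502) + cos(59.226°)·98 = 481.46 m.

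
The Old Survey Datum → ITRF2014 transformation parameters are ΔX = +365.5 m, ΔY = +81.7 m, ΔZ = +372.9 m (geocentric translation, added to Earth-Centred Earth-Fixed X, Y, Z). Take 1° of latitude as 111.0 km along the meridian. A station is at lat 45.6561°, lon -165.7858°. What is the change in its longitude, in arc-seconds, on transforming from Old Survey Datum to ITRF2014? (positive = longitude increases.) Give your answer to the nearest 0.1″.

Δλ = 0.5″

sin φ = 0.715157, cos φ = 0.698963, sin λ = -0.245548, cos λ = -0.969385.
East component: ΔE = −sin λ·ΔX + cos λ·ΔY = −(-0.245548)(365.5) + (-0.969385)(81.7) = 10.55 m.
1° of latitude spans 111000 m; at latitude φ, 1° of longitude spans that × cos φ = 77584.9 m, so Δλ = 10.55 / 77584.9 × 3600 = 0.489″.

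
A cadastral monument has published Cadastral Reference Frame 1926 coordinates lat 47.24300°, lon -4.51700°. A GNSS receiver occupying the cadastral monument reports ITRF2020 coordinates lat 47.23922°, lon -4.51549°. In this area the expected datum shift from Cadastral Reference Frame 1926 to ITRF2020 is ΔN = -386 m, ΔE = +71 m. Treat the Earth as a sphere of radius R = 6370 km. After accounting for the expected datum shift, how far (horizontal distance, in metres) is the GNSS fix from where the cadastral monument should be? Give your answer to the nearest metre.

Observed coordinate differences: Δφ = -0.00378°, Δλ = +0.00151°.
Converting to metres (1° lat = 111177 m, cos φ = 0.678890): observed ΔN = -420.3 m, observed ΔE = 114.0 m.
Subtracting the expected shift leaves a residual of -420.3 − (-386) = -34.3 m north and 114.0 − (71) = 43.0 m east.
Residual distance = √((-34.3)² + 43.0²) = 55.0 m.

55 m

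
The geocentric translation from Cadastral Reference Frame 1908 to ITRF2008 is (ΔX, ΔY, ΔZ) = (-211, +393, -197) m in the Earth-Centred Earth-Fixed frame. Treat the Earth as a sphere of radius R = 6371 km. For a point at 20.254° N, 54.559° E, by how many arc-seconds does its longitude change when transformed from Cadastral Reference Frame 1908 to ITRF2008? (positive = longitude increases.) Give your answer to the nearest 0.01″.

Δλ = 13.80″

sin φ = 0.346183, cos φ = 0.938167, sin λ = 0.814713, cos λ = 0.579864.
East component: ΔE = −sin λ·ΔX + cos λ·ΔY = −(0.814713)(-211) + (0.579864)(393) = 399.79 m.
1° of latitude spans πR/180 = 111195 m; at latitude φ, 1° of longitude spans that × cos φ = 104319.4 m, so Δλ = 399.79 / 104319.4 × 3600 = 13.797″.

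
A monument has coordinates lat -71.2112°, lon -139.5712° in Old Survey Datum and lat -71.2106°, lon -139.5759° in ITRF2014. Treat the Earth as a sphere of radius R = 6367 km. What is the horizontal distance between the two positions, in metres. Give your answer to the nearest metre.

181 m

Δφ = -71.2106° − -71.2112° = +0.0006°; Δλ = -139.5759° − -139.5712° = -0.0047°.
1° along a meridian = πR/180 = 111125 m.
ΔN = Δφ × 111125 = 66.7 m; ΔE = Δλ × 111125 × cos(-71.2112°) = -0.0047 × 111125 × 0.322081 = -168.2 m.
Distance = √(ΔE² + ΔN²) = √((-168.2)² + 66.7²) = 181.0 m.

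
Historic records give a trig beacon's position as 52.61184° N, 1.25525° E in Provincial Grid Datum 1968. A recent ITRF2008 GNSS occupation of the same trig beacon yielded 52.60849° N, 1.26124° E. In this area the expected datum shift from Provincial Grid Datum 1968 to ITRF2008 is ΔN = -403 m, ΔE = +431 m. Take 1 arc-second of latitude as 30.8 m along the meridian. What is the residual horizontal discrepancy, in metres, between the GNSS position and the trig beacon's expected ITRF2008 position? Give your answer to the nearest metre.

Observed coordinate differences: Δφ = -0.00335°, Δλ = +0.00599°.
Converting to metres (1° lat = 110880 m, cos φ = 0.607212): observed ΔN = -371.4 m, observed ΔE = 403.3 m.
Subtracting the expected shift leaves a residual of -371.4 − (-403) = 31.6 m north and 403.3 − (431) = -27.7 m east.
Residual distance = √(31.6² + (-27.7)²) = 42.0 m.

42 m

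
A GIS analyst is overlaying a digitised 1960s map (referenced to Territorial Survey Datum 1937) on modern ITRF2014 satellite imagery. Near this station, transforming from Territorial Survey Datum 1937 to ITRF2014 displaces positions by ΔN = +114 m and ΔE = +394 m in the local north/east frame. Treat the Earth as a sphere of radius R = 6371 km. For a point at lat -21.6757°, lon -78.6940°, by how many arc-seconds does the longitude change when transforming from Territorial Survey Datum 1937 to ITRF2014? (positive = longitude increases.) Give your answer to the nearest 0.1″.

At latitude -21.6757°, cos φ = 0.929289.
One radian of longitude at latitude φ spans R cos φ, so Δλ = ΔE / (R cos φ) = 394.0 / (6371000 × 0.929289) = 6.6548e-05 rad = 13.727″.

Δλ = 13.7″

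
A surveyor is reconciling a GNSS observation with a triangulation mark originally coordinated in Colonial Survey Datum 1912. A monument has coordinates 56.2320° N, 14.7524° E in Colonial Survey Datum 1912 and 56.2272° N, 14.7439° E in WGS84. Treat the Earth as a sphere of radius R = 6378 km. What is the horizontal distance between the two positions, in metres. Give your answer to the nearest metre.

Δφ = 56.2272° − 56.2320° = -0.0048°; Δλ = 14.7439° − 14.7524° = -0.0085°.
1° along a meridian = πR/180 = 111317 m.
ΔN = Δφ × 111317 = -534.3 m; ΔE = Δλ × 111317 × cos(56.2320°) = -0.0085 × 111317 × 0.555831 = -525.9 m.
Distance = √(ΔE² + ΔN²) = √((-525.9)² + (-534.3)²) = 749.7 m.

750 m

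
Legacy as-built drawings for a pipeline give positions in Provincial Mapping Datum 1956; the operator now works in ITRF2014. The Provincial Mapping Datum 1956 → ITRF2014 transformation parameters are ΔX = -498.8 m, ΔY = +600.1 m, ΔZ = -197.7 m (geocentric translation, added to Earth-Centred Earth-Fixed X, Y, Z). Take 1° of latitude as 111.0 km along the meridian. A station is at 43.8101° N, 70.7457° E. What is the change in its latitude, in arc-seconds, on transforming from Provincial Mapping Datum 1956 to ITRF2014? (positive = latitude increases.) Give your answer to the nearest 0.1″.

Δφ = -13.7″

sin φ = 0.692270, cos φ = 0.721638, sin λ = 0.944064, cos λ = 0.329761.
North component: ΔN = −sin φ cos λ·ΔX − sin φ sin λ·ΔY + cos φ·ΔZ = −(0.692270)(0.329761)(-498.8) − (0.692270)(0.944064)(600.1) + (0.721638)(-197.7) = -420.99 m.
1° of latitude spans 111000 m, so Δφ = -420.99 / 111000 × 3600 = -13.654″.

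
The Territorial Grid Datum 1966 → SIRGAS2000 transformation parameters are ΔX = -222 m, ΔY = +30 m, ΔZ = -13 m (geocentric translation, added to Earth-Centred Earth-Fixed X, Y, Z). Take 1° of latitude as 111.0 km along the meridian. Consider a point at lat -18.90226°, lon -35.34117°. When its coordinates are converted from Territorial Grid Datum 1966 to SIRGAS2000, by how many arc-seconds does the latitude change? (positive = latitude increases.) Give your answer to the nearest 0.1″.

Δφ = -2.5″

sin φ = -0.323955, cos φ = 0.946073, sin λ = -0.578444, cos λ = 0.815722.
North component: ΔN = −sin φ cos λ·ΔX − sin φ sin λ·ΔY + cos φ·ΔZ = −(-0.323955)(0.815722)(-222) − (-0.323955)(-0.578444)(30) + (0.946073)(-13) = -76.59 m.
1° of latitude spans 111000 m, so Δφ = -76.59 / 111000 × 3600 = -2.484″.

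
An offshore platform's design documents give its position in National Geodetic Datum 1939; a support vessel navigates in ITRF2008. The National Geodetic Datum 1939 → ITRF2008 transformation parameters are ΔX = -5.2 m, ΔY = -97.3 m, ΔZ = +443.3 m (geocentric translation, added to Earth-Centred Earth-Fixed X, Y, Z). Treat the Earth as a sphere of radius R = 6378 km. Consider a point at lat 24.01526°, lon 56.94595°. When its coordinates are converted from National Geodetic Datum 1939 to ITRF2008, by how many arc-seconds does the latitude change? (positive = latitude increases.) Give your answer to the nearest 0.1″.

sin φ = 0.406980, cos φ = 0.913437, sin λ = 0.838156, cos λ = 0.545430.
North component: ΔN = −sin φ cos λ·ΔX − sin φ sin λ·ΔY + cos φ·ΔZ = −(0.406980)(0.545430)(-5.2) − (0.406980)(0.838156)(-97.3) + (0.913437)(443.3) = 439.27 m.
1° of latitude spans πR/180 = 111317 m, so Δφ = 439.27 / 111317 × 3600 = 14.206″.

Δφ = 14.2″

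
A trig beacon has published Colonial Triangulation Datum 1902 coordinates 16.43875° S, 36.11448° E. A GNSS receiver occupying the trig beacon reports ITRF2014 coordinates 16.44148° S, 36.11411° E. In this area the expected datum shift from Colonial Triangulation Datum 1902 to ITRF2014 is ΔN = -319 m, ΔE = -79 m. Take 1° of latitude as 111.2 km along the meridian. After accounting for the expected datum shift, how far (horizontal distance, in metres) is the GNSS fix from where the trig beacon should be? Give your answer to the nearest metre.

42 m

Observed coordinate differences: Δφ = -0.00273°, Δλ = -0.00037°.
Converting to metres (1° lat = 111200 m, cos φ = 0.959123): observed ΔN = -303.6 m, observed ΔE = -39.5 m.
Subtracting the expected shift leaves a residual of -303.6 − (-319) = 15.4 m north and -39.5 − (-79) = 39.5 m east.
Residual distance = √(15.4² + 39.5²) = 42.4 m.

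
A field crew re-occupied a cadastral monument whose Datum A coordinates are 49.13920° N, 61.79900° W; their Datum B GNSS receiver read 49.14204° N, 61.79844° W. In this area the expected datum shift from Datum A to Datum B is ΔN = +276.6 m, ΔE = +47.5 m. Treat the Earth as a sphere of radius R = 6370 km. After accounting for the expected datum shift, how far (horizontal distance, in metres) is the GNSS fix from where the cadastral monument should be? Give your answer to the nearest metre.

40 m

Observed coordinate differences: Δφ = +0.00284°, Δλ = +0.00056°.
Converting to metres (1° lat = 111177 m, cos φ = 0.654224): observed ΔN = 315.7 m, observed ΔE = 40.7 m.
Subtracting the expected shift leaves a residual of 315.7 − (276.6) = 39.1 m north and 40.7 − (47.5) = -6.8 m east.
Residual distance = √(39.1² + (-6.8)²) = 39.7 m.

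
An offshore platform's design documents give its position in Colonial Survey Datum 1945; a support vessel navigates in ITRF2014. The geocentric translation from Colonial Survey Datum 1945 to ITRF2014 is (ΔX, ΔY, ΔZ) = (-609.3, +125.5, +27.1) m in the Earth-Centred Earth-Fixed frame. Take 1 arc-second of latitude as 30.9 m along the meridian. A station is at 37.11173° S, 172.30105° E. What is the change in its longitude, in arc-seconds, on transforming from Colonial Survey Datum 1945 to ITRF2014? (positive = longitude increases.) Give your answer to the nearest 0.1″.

sin φ = -0.603371, cos φ = 0.797460, sin λ = 0.133968, cos λ = -0.990986.
East component: ΔE = −sin λ·ΔX + cos λ·ΔY = −(0.133968)(-609.3) + (-0.990986)(125.5) = -42.74 m.
1° of latitude spans 3600 × 30.90 = 111240 m; at latitude φ, 1° of longitude spans that × cos φ = 88709.5 m, so Δλ = -42.74 / 88709.5 × 3600 = -1.735″.

Δλ = -1.7″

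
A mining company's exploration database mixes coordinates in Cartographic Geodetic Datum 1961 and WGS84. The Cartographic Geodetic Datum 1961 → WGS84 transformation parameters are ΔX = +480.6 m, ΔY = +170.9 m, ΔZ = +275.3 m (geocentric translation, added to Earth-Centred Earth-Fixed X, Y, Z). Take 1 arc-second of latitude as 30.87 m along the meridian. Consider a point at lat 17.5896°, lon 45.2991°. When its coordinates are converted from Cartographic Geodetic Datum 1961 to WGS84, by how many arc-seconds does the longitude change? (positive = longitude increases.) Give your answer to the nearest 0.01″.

sin φ = 0.302197, cos φ = 0.953246, sin λ = 0.710788, cos λ = 0.703406.
East component: ΔE = −sin λ·ΔX + cos λ·ΔY = −(0.710788)(480.6) + (0.703406)(170.9) = -221.39 m.
1° of latitude spans 3600 × 30.87 = 111132 m; at latitude φ, 1° of longitude spans that × cos φ = 105936.1 m, so Δλ = -221.39 / 105936.1 × 3600 = -7.524″.

Δλ = -7.52″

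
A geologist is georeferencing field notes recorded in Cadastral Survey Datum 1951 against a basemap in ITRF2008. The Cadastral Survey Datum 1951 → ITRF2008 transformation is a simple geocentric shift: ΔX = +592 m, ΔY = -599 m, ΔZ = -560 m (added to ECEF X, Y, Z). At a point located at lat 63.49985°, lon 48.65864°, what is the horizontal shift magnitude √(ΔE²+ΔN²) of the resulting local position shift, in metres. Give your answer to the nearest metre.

863 m

At φ = 63.49985°, λ = 48.65864°: sin φ = 0.894933, cos φ = 0.446200, sin λ = 0.750788, cos λ = 0.660544.
ΔE = −sin λ·ΔX + cos λ·ΔY = −(0.750788)·(592) + (0.660544)·(-599) = -840.13 m.
ΔN = −sin φ cos λ·ΔX − sin φ sin λ·ΔY + cos φ·ΔZ = −(0.894933)(0.660544)(592) − (0.894933)(0.750788)(-599) + (0.446200)(-560) = -197.36 m.
Horizontal magnitude = √(ΔE² + ΔN²) = √((-840.13)² + (-197.36)²) = 863.00 m.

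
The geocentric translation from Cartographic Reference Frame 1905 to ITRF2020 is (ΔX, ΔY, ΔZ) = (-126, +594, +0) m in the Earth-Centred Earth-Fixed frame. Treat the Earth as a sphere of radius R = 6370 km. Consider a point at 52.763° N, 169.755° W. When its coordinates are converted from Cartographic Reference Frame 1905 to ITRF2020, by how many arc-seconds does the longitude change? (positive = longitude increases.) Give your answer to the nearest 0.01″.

sin φ = 0.796139, cos φ = 0.605113, sin λ = -0.177858, cos λ = -0.984056.
East component: ΔE = −sin λ·ΔX + cos λ·ΔY = −(-0.177858)(-126) + (-0.984056)(594) = -606.94 m.
1° of latitude spans πR/180 = 111177 m; at latitude φ, 1° of longitude spans that × cos φ = 67275.0 m, so Δλ = -606.94 / 67275.0 × 3600 = -32.478″.

Δλ = -32.48″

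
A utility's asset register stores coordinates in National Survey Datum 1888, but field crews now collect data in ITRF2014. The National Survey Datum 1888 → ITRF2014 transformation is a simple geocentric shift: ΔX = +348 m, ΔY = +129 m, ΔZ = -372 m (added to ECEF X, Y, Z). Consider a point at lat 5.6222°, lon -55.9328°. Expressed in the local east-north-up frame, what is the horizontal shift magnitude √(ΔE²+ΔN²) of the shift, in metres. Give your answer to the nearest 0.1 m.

523.0 m

At φ = 5.6222°, λ = -55.9328°: sin φ = 0.097969, cos φ = 0.995190, sin λ = -0.828381, cos λ = 0.560165.
ΔE = −sin λ·ΔX + cos λ·ΔY = −(-0.828381)·(348) + (0.560165)·(129) = 360.54 m.
ΔN = −sin φ cos λ·ΔX − sin φ sin λ·ΔY + cos φ·ΔZ = −(0.097969)(0.560165)(348) − (0.097969)(-0.828381)(129) + (0.995190)(-372) = -378.84 m.
Horizontal magnitude = √(ΔE² + ΔN²) = √(360.54² + (-378.84)²) = 522.98 m.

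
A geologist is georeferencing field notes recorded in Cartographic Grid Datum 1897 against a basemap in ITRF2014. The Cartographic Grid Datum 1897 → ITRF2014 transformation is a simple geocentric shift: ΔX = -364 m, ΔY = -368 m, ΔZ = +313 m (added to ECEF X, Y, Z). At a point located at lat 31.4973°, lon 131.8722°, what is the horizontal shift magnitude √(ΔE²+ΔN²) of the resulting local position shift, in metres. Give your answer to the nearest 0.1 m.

At φ = 31.4973°, λ = 131.8722°: sin φ = 0.522458, cos φ = 0.852665, sin λ = 0.744635, cos λ = -0.667471.
ΔE = −sin λ·ΔX + cos λ·ΔY = −(0.744635)·(-364) + (-0.667471)·(-368) = 516.68 m.
ΔN = −sin φ cos λ·ΔX − sin φ sin λ·ΔY + cos φ·ΔZ = −(0.522458)(-0.667471)(-364) − (0.522458)(0.744635)(-368) + (0.852665)(313) = 283.11 m.
Horizontal magnitude = √(ΔE² + ΔN²) = √(516.68² + 283.11²) = 589.16 m.

589.2 m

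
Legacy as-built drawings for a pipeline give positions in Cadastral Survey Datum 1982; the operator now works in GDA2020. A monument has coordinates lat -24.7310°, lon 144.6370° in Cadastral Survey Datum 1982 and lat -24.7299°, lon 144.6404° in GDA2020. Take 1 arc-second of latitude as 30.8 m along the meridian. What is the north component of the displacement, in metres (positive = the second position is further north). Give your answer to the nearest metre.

ΔN = 122 m

Δφ = -24.7299° − -24.7310° = +0.0011°; Δλ = 144.6404° − 144.6370° = +0.0034°.
1° of latitude = 3600 × 30.80 = 110880 m.
ΔN = Δφ × 110880 = 122.0 m; ΔE = Δλ × 110880 × cos(-24.7310°) = +0.0034 × 110880 × 0.908282 = 342.4 m.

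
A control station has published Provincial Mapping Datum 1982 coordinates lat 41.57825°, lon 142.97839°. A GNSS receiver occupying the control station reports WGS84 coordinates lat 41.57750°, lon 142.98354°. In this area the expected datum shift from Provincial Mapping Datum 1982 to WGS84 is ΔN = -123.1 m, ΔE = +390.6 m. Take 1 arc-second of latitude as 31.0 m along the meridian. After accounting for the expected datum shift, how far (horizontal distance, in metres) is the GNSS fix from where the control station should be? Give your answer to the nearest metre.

56 m

Observed coordinate differences: Δφ = -0.00075°, Δλ = +0.00515°.
Converting to metres (1° lat = 111600 m, cos φ = 0.748050): observed ΔN = -83.7 m, observed ΔE = 429.9 m.
Subtracting the expected shift leaves a residual of -83.7 − (-123.1) = 39.4 m north and 429.9 − (390.6) = 39.3 m east.
Residual distance = √(39.4² + 39.3²) = 55.7 m.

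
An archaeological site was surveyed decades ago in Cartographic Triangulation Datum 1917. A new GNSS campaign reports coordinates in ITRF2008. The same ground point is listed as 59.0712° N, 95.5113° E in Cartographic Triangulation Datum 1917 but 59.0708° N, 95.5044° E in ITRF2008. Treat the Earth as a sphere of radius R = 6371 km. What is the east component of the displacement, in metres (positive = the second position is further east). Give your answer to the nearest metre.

Δφ = 59.0708° − 59.0712° = -0.0004°; Δλ = 95.5044° − 95.5113° = -0.0069°.
1° along a meridian = πR/180 = 111195 m.
ΔN = Δφ × 111195 = -44.5 m; ΔE = Δλ × 111195 × cos(59.0712°) = -0.0069 × 111195 × 0.513972 = -394.3 m.

ΔE = -394 m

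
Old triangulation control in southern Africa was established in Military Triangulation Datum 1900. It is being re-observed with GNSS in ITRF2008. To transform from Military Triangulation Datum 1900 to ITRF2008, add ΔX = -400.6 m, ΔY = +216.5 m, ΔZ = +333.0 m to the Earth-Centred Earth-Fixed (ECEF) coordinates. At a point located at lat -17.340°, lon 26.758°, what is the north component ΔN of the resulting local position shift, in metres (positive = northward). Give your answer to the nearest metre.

ΔN = 240 m

The local north axis is (−sin φ cos λ, −sin φ sin λ, cos φ), giving ΔN = -106.610 + 29.051 + 317.866 = 240.31 m.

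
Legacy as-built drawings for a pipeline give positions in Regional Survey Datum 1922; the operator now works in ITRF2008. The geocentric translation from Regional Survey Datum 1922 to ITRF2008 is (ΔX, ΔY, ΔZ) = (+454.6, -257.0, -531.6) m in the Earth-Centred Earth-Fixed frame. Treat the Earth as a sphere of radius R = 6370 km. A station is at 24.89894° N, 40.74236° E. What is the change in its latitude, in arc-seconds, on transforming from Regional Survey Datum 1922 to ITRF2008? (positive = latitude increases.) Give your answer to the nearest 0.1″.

Δφ = -18.0″

sin φ = 0.421019, cos φ = 0.907052, sin λ = 0.652659, cos λ = 0.757652.
North component: ΔN = −sin φ cos λ·ΔX − sin φ sin λ·ΔY + cos φ·ΔZ = −(0.421019)(0.757652)(454.6) − (0.421019)(0.652659)(-257.0) + (0.907052)(-531.6) = -556.58 m.
1° of latitude spans πR/180 = 111177 m, so Δφ = -556.58 / 111177 × 3600 = -18.022″.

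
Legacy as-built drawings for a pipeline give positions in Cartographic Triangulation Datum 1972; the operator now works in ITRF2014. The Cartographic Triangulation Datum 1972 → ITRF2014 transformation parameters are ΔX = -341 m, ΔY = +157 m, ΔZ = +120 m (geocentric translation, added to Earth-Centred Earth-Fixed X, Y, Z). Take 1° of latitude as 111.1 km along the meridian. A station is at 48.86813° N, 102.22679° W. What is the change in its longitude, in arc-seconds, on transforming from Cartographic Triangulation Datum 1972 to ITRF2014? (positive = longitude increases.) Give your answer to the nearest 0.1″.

Δλ = -18.1″

sin φ = 0.753198, cos φ = 0.657794, sin λ = -0.977317, cos λ = -0.211782.
East component: ΔE = −sin λ·ΔX + cos λ·ΔY = −(-0.977317)(-341) + (-0.211782)(157) = -366.51 m.
1° of latitude spans 111100 m; at latitude φ, 1° of longitude spans that × cos φ = 73080.9 m, so Δλ = -366.51 / 73080.9 × 3600 = -18.055″.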